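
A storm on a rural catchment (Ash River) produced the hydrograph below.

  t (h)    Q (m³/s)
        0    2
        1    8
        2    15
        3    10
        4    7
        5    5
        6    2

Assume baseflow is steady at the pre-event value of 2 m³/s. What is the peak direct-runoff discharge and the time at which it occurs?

Q_p = 13.0 m³/s at t = 2 h

Subtracting baseflow gives direct-runoff ordinates: 0.0, 6.0, 13.0, 8.0, 5.0, 3.0, 0.0 m³/s.
The maximum is 13.0 m³/s, occurring at the reading for t = 2 h.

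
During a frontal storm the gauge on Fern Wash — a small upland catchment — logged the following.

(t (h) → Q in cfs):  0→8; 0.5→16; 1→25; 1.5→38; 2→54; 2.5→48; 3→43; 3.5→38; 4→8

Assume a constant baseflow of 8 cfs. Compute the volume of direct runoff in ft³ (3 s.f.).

V ≈ 3.71 × 10^5 ft³

Direct-runoff ordinates (Q − Q_b): 0.0, 8.0, 17.0, 30.0, 46.0, 40.0, 35.0, 30.0, 0.0 cfs.
ΣQ_DR = 206.0 cfs.
With Δt = 0.5 h = 1800 s, V = ΣQ_DR · Δt = 206.0 × 1800 = 3.71 × 10^5 ft³.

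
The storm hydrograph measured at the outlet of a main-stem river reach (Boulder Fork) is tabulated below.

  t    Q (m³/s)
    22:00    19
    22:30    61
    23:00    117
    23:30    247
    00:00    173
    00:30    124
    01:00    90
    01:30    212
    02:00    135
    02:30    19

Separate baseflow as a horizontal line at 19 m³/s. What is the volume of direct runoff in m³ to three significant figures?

Direct-runoff ordinates (Q − Q_b): 0.0, 42.0, 98.0, 228.0, 154.0, 105.0, 71.0, 193.0, 116.0, 0.0 m³/s.
ΣQ_DR = 1007 m³/s.
With Δt = 0.5 h = 1800 s, V = ΣQ_DR · Δt = 1007 × 1800 = 1.81 × 10^6 m³.

V ≈ 1.81 × 10^6 m³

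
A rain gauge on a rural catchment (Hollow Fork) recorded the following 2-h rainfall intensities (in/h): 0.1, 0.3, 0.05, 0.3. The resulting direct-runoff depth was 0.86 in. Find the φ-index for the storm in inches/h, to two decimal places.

φ ≈ 0.09 in/h

Only the 3 blocks with intensity above φ contribute runoff: 0.1, 0.3, 0.3 in/h.
Σ(I−φ)·Δt = d  ⇒  (0.1+0.3+0.3 − 3φ)·2 = 0.86
φ = (0.7000 − 0.86/2) / 3 = 0.09 in/h.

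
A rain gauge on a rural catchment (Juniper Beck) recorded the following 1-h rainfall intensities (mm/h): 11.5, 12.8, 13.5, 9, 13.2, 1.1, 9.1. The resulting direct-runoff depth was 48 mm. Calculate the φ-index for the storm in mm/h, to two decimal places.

Only the 6 blocks with intensity above φ contribute runoff: 11.5, 12.8, 13.5, 9, 13.2, 9.1 mm/h.
Σ(I−φ)·Δt = d  ⇒  (11.5+12.8+13.5+9+13.2+9.1 − 6φ)·1 = 48
φ = (69.10 − 48/1) / 6 = 3.52 mm/h.

φ ≈ 3.52 mm/h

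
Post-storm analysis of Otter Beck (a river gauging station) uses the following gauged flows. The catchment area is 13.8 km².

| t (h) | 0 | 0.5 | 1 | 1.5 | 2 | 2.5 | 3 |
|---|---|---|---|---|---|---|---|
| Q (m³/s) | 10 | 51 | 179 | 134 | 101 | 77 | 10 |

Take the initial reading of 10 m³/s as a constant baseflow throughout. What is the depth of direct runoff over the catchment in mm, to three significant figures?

Direct runoff: 0.0, 41.0, 169.0, 124.0, 91.0, 67.0, 0.0 m³/s; ΣQ_DR = 492.0 m³/s.
V = ΣQ_DR · Δt = 492.0 × 1800 s = 8.856 × 10^5 m³.
Over A = 13.8 km², depth = V / A = 64.2 mm.

d ≈ 64.2 mm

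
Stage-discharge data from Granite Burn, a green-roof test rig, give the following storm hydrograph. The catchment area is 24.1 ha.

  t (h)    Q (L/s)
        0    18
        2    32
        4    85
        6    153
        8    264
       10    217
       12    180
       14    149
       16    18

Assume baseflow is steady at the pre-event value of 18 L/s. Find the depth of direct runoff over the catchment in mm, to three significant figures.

d ≈ 28.5 mm

Direct runoff: 0.0, 14.0, 67.0, 135.0, 246.0, 199.0, 162.0, 131.0, 0.0 L/s; ΣQ_DR = 954.0 L/s.
V = ΣQ_DR · Δt = 954.0 × 7200 s = 6.869 × 10^6 L.
Over A = 24.1 ha, depth = V / A = 28.5 mm.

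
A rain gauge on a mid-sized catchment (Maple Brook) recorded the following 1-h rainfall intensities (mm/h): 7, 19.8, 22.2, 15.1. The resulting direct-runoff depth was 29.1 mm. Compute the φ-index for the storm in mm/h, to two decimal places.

Only the 3 blocks with intensity above φ contribute runoff: 19.8, 22.2, 15.1 mm/h.
Σ(I−φ)·Δt = d  ⇒  (19.8+22.2+15.1 − 3φ)·1 = 29.1
φ = (57.10 − 29.1/1) / 3 = 9.33 mm/h.

φ ≈ 9.33 mm/h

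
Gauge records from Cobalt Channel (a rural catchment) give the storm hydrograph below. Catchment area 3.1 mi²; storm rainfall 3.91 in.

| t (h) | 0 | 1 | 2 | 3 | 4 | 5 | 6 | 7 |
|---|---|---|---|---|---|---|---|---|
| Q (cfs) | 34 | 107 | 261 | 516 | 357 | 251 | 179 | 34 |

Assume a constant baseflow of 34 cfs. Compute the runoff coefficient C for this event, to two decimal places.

C ≈ 0.19

ΣQ_DR = 1467 cfs; V = ΣQ_DR·Δt = 5.281 × 10^6 ft³.
Runoff depth d = V / A = 0.7333 in.
C = d / P = 0.7333 / 3.91 = 0.19.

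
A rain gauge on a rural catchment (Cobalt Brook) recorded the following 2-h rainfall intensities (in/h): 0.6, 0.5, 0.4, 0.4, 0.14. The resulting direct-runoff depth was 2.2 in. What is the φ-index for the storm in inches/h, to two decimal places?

φ ≈ 0.20 in/h

Only the 4 blocks with intensity above φ contribute runoff: 0.6, 0.5, 0.4, 0.4 in/h.
Σ(I−φ)·Δt = d  ⇒  (0.6+0.5+0.4+0.4 − 4φ)·2 = 2.2
φ = (1.900 − 2.2/2) / 4 = 0.20 in/h.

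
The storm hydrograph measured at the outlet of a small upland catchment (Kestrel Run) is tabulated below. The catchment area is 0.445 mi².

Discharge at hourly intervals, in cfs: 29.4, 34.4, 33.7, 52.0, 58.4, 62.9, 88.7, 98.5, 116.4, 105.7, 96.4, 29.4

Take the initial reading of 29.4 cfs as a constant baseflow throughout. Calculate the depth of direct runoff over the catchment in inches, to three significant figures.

Direct runoff: 0.0, 5.0, 4.3, 22.6, 29.0, 33.5, 59.3, 69.1, 87.0, 76.3, 67.0, 0.0 cfs; ΣQ_DR = 453.1 cfs.
V = ΣQ_DR · Δt = 453.1 × 3600 s = 1.631 × 10^6 ft³.
Over A = 0.445 mi², depth = V / A = 1.58 in.

d ≈ 1.58 in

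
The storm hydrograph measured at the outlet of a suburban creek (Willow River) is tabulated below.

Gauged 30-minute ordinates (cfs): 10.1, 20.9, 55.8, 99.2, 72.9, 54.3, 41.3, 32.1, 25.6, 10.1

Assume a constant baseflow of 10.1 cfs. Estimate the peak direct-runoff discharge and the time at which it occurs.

Q_p = 89.1 cfs at t = 1.5 h

Subtracting baseflow gives direct-runoff ordinates: 0.0, 10.8, 45.7, 89.1, 62.8, 44.2, 31.2, 22.0, 15.5, 0.0 cfs.
The maximum is 89.1 cfs, occurring at the reading for t = 1.5 h.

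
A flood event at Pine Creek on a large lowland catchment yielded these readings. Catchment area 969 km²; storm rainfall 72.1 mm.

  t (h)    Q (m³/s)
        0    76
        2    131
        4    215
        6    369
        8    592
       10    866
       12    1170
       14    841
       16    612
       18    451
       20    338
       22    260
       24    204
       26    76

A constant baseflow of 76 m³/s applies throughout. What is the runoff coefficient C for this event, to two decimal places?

C ≈ 0.53

ΣQ_DR = 5137 m³/s; V = ΣQ_DR·Δt = 3.699 × 10^7 m³.
Runoff depth d = V / A = 38.17 mm.
C = d / P = 38.17 / 72.1 = 0.53.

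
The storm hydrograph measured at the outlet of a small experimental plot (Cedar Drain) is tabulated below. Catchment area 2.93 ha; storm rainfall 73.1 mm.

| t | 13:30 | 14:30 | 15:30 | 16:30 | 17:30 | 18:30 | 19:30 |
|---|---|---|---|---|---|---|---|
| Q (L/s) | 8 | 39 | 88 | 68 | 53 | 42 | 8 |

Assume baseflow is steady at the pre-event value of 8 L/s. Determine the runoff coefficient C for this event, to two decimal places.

C ≈ 0.42

ΣQ_DR = 250.0 L/s; V = ΣQ_DR·Δt = 9.000 × 10^5 L.
Runoff depth d = V / A = 30.72 mm.
C = d / P = 30.72 / 73.1 = 0.42.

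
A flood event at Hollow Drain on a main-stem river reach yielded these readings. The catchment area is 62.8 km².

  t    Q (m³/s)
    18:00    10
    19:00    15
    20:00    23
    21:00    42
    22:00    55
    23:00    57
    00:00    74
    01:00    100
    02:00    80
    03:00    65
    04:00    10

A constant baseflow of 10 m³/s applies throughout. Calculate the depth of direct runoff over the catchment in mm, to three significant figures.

Direct runoff: 0.0, 5.0, 13.0, 32.0, 45.0, 47.0, 64.0, 90.0, 70.0, 55.0, 0.0 m³/s; ΣQ_DR = 421.0 m³/s.
V = ΣQ_DR · Δt = 421.0 × 3600 s = 1.516 × 10^6 m³.
Over A = 62.8 km², depth = V / A = 24.1 mm.

d ≈ 24.1 mm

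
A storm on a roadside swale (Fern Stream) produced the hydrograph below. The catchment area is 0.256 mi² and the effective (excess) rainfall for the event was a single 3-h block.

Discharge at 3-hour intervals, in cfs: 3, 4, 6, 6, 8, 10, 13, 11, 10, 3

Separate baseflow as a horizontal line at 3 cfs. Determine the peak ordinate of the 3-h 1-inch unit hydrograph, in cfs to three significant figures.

Direct runoff: 0.0, 1.0, 3.0, 3.0, 5.0, 7.0, 10.0, 8.0, 7.0, 0.0 cfs; ΣQ_DR = 44.00 cfs, peak = 10.0 cfs.
Runoff depth d = ΣQ_DR·Δt / A = 44.00 × 10800 / (0.256 mi²) = 0.7990 in.
The 1-inch UH is the DRH scaled by (1 in)/d, so U_p = 10.0 × 1/0.7990 = 12.5 cfs.

U_p ≈ 12.5 cfs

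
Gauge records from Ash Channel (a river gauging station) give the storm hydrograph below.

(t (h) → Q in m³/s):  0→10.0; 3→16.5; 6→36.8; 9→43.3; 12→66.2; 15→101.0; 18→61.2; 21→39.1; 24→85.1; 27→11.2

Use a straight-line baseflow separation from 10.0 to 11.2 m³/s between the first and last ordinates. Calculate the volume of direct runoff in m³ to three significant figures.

V ≈ 3.94 × 10^6 m³

Direct-runoff ordinates (Q − Q_b): 0.00, 6.37, 26.53, 32.90, 55.67, 90.33, 50.40, 28.17, 74.03, 0.00 m³/s.
ΣQ_DR = 364.4 m³/s.
With Δt = 3 h = 10800 s, V = ΣQ_DR · Δt = 364.4 × 10800 = 3.94 × 10^6 m³.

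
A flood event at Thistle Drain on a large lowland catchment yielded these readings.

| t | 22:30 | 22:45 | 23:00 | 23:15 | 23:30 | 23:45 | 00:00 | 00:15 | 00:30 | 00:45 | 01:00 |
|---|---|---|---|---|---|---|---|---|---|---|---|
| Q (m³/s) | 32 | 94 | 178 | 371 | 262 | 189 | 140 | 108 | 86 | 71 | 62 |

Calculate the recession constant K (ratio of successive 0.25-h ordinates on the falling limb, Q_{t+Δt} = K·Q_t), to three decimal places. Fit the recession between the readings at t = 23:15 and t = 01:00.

K ≈ 0.774

Using the recession-limb readings at t = 23:15 and t = 01:00: Q falls from 371 to 62 m³/s over 7 intervals.
K = (Q₂/Q₁)^(1/7) = (62/371)^(1/7) = 0.774.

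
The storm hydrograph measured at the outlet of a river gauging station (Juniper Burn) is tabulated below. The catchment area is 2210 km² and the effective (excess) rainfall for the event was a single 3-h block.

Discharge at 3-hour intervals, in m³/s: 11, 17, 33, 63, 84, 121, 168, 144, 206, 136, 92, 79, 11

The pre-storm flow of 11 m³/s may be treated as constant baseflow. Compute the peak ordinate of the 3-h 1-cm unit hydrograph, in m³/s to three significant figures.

U_p ≈ 390 m³/s

Direct runoff: 0.0, 6.0, 22.0, 52.0, 73.0, 110.0, 157.0, 133.0, 195.0, 125.0, 81.0, 68.0, 0.0 m³/s; ΣQ_DR = 1022 m³/s, peak = 195.0 m³/s.
Runoff depth d = ΣQ_DR·Δt / A = 1022 × 10800 / (2210 km²) = 4.994 mm.
The 1-cm UH is the DRH scaled by (10 mm)/d, so U_p = 195.0 × 10/4.994 = 390 m³/s.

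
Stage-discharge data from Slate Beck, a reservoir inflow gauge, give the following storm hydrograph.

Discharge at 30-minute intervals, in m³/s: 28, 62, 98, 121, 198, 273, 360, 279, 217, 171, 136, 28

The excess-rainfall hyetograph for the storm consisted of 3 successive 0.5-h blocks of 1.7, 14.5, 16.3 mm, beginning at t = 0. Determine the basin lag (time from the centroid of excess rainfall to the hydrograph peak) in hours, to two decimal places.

t_L ≈ 2.03 h

Centroid of excess rainfall: t_c = Σ P_i·t̄_i / ΣP_i = 0.9746 h (block centres at 0.25, 0.75, 1.25 h).
Hydrograph peak occurs at t = 3 h, so basin lag t_L = 3 − 0.9746 = 2.03 h.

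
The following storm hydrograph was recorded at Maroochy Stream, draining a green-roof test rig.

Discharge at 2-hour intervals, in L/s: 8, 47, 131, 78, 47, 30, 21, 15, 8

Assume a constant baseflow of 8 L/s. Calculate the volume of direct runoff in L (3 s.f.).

V ≈ 2.25 × 10^6 L

Direct-runoff ordinates (Q − Q_b): 0.0, 39.0, 123.0, 70.0, 39.0, 22.0, 13.0, 7.0, 0.0 L/s.
ΣQ_DR = 313.0 L/s.
With Δt = 2 h = 7200 s, V = ΣQ_DR · Δt = 313.0 × 7200 = 2.25 × 10^6 L.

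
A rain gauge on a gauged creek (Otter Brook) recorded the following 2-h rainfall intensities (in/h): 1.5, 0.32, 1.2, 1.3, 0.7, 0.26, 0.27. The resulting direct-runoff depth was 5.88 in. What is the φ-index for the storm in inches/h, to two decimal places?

φ ≈ 0.44 in/h

Only the 4 blocks with intensity above φ contribute runoff: 1.5, 1.2, 1.3, 0.7 in/h.
Σ(I−φ)·Δt = d  ⇒  (1.5+1.2+1.3+0.7 − 4φ)·2 = 5.88
φ = (4.700 − 5.88/2) / 4 = 0.44 in/h.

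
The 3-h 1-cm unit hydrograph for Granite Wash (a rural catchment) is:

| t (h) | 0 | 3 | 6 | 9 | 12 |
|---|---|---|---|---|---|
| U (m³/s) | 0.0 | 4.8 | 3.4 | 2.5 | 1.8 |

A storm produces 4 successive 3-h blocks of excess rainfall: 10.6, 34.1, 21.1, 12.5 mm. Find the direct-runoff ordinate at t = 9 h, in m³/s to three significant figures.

Q ≈ 24.4 m³/s

By discrete convolution, Q_j = Σ (P_i / 10 mm) · U_{j−i}.
At t = 9 h (j=3): Q = (10.6/10)·2.5 + (34.1/10)·3.4 + (21.1/10)·4.8 + (12.5/10)·0.0 = 24.4 m³/s.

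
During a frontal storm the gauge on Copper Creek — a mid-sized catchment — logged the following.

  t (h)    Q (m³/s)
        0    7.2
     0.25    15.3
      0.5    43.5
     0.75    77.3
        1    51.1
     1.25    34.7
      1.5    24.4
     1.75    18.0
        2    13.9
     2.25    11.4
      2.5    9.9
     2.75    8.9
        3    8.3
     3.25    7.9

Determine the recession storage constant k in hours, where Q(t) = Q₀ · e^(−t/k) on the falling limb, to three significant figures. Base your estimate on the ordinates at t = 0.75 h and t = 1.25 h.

k ≈ 0.624 h

On the falling limb, Q drops from 77.3 to 34.7 m³/s between t = 0.75 h and t = 1.25 h (Δt = 0.5 h).
k = −Δt / ln(Q₂/Q₁) = −0.5 / ln(34.7/77.3) = 0.624 h.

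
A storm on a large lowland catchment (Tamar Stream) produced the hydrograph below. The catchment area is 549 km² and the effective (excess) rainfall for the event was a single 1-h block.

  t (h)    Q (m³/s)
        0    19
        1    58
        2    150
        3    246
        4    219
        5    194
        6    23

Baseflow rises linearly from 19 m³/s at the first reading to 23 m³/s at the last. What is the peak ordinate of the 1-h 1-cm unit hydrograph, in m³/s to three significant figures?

U_p ≈ 450 m³/s

Direct runoff: 0.00, 38.33, 129.67, 225.00, 197.33, 171.67, 0.00 m³/s; ΣQ_DR = 762.0 m³/s, peak = 225.00 m³/s.
Runoff depth d = ΣQ_DR·Δt / A = 762.0 × 3600 / (549 km²) = 4.997 mm.
The 1-cm UH is the DRH scaled by (10 mm)/d, so U_p = 225.00 × 10/4.997 = 450 m³/s.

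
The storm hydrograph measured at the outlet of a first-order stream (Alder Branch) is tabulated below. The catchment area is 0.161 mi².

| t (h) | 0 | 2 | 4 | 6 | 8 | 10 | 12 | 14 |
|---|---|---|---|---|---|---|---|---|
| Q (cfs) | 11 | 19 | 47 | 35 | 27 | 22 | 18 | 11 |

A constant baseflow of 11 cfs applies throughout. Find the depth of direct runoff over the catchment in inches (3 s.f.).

Direct runoff: 0.0, 8.0, 36.0, 24.0, 16.0, 11.0, 7.0, 0.0 cfs; ΣQ_DR = 102.0 cfs.
V = ΣQ_DR · Δt = 102.0 × 7200 s = 7.344 × 10^5 ft³.
Over A = 0.161 mi², depth = V / A = 1.96 in.

d ≈ 1.96 in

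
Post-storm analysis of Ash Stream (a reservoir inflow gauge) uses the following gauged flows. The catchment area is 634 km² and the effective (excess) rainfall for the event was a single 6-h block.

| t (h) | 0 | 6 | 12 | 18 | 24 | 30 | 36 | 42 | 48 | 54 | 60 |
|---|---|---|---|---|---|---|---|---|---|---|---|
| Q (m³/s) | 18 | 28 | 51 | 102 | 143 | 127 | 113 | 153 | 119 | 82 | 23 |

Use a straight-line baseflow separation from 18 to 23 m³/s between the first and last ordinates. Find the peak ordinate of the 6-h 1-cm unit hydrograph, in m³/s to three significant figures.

U_p ≈ 52.6 m³/s

Direct runoff: 0.00, 9.50, 32.00, 82.50, 123.00, 106.50, 92.00, 131.50, 97.00, 59.50, 0.00 m³/s; ΣQ_DR = 733.5 m³/s, peak = 131.50 m³/s.
Runoff depth d = ΣQ_DR·Δt / A = 733.5 × 21600 / (634 km²) = 24.99 mm.
The 1-cm UH is the DRH scaled by (10 mm)/d, so U_p = 131.50 × 10/24.99 = 52.6 m³/s.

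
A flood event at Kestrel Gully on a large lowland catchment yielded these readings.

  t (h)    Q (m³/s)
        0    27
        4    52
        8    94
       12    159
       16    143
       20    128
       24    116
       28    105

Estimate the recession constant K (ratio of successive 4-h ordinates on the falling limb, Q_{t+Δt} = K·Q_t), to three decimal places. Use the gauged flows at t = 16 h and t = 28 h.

Using the recession-limb readings at t = 16 h and t = 28 h: Q falls from 143 to 105 m³/s over 3 intervals.
K = (Q₂/Q₁)^(1/3) = (105/143)^(1/3) = 0.902.

K ≈ 0.902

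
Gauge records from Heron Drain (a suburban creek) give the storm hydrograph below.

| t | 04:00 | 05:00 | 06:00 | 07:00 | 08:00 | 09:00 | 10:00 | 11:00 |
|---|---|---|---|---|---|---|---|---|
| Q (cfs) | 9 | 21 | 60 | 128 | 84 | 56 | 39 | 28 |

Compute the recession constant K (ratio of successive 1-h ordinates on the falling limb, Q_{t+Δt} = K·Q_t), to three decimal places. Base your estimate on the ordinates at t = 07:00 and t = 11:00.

K ≈ 0.684

Using the recession-limb readings at t = 07:00 and t = 11:00: Q falls from 128 to 28 cfs over 4 intervals.
K = (Q₂/Q₁)^(1/4) = (28/128)^(1/4) = 0.684.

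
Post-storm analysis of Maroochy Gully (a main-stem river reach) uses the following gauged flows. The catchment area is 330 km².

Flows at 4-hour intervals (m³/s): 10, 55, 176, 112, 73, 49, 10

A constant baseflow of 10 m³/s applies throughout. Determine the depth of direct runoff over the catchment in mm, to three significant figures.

d ≈ 18.1 mm

Direct runoff: 0.0, 45.0, 166.0, 102.0, 63.0, 39.0, 0.0 m³/s; ΣQ_DR = 415.0 m³/s.
V = ΣQ_DR · Δt = 415.0 × 14400 s = 5.976 × 10^6 m³.
Over A = 330 km², depth = V / A = 18.1 mm.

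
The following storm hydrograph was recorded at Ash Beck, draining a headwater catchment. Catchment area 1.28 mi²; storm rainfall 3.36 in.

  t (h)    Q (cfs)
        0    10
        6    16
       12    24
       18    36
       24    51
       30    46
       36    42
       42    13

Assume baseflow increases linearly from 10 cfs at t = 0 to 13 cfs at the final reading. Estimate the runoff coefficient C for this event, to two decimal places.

C ≈ 0.32

ΣQ_DR = 146.0 cfs; V = ΣQ_DR·Δt = 3.154 × 10^6 ft³.
Runoff depth d = V / A = 1.060 in.
C = d / P = 1.060 / 3.36 = 0.32.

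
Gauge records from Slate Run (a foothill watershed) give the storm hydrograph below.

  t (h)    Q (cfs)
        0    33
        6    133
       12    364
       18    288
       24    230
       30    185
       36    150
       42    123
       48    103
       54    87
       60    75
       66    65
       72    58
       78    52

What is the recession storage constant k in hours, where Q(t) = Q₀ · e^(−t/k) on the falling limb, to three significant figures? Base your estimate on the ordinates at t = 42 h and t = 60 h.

k ≈ 36.4 h

On the falling limb, Q drops from 123 to 75 cfs between t = 42 h and t = 60 h (Δt = 18 h).
k = −Δt / ln(Q₂/Q₁) = −18 / ln(75/123) = 36.4 h.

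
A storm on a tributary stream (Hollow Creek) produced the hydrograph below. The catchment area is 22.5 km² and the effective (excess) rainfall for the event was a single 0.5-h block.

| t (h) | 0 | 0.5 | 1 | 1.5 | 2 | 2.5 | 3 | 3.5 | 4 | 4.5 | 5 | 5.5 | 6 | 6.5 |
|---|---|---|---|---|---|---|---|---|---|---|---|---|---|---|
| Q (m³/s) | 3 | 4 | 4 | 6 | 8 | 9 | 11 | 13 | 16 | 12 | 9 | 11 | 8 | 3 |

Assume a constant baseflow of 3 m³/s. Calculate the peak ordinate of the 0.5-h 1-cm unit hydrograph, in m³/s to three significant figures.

Direct runoff: 0.0, 1.0, 1.0, 3.0, 5.0, 6.0, 8.0, 10.0, 13.0, 9.0, 6.0, 8.0, 5.0, 0.0 m³/s; ΣQ_DR = 75.00 m³/s, peak = 13.0 m³/s.
Runoff depth d = ΣQ_DR·Δt / A = 75.00 × 1800 / (22.5 km²) = 6.000 mm.
The 1-cm UH is the DRH scaled by (10 mm)/d, so U_p = 13.0 × 10/6.000 = 21.7 m³/s.

U_p ≈ 21.7 m³/s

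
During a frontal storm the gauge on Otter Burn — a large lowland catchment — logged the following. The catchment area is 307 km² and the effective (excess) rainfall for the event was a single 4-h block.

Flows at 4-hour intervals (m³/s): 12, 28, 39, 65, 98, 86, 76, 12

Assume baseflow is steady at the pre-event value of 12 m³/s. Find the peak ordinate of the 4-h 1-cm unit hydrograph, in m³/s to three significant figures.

U_p ≈ 57.3 m³/s

Direct runoff: 0.0, 16.0, 27.0, 53.0, 86.0, 74.0, 64.0, 0.0 m³/s; ΣQ_DR = 320.0 m³/s, peak = 86.0 m³/s.
Runoff depth d = ΣQ_DR·Δt / A = 320.0 × 14400 / (307 km²) = 15.01 mm.
The 1-cm UH is the DRH scaled by (10 mm)/d, so U_p = 86.0 × 10/15.01 = 57.3 m³/s.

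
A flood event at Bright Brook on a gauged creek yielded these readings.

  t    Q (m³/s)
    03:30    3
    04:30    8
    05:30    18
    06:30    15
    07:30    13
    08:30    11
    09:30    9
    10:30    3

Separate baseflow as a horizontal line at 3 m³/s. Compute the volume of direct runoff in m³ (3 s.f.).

V ≈ 2.02 × 10^5 m³

Direct-runoff ordinates (Q − Q_b): 0.0, 5.0, 15.0, 12.0, 10.0, 8.0, 6.0, 0.0 m³/s.
ΣQ_DR = 56.00 m³/s.
With Δt = 1 h = 3600 s, V = ΣQ_DR · Δt = 56.00 × 3600 = 2.02 × 10^5 m³.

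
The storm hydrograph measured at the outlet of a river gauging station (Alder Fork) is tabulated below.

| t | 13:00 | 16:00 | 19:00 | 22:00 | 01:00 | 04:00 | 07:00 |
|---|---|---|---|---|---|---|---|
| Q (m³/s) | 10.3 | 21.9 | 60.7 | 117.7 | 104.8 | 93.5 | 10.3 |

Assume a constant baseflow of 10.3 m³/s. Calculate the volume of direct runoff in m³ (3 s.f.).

Direct-runoff ordinates (Q − Q_b): 0.0, 11.6, 50.4, 107.4, 94.5, 83.2, 0.0 m³/s.
ΣQ_DR = 347.1 m³/s.
With Δt = 3 h = 10800 s, V = ΣQ_DR · Δt = 347.1 × 10800 = 3.75 × 10^6 m³.

V ≈ 3.75 × 10^6 m³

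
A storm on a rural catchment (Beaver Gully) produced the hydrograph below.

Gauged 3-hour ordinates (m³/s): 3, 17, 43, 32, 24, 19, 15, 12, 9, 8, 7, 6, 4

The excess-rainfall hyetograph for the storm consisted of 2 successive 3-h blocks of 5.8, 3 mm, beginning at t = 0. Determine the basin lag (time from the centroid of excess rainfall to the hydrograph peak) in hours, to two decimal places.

t_L ≈ 3.48 h

Centroid of excess rainfall: t_c = Σ P_i·t̄_i / ΣP_i = 2.5227 h (block centres at 1.5, 4.5 h).
Hydrograph peak occurs at t = 6 h, so basin lag t_L = 6 − 2.5227 = 3.48 h.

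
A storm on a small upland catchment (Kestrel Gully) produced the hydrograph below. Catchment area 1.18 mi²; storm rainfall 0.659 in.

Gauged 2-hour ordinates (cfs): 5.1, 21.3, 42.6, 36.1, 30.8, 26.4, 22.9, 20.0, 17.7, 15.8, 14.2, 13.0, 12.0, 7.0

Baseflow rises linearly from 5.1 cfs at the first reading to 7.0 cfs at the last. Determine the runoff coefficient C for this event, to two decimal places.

ΣQ_DR = 200.2 cfs; V = ΣQ_DR·Δt = 1.441 × 10^6 ft³.
Runoff depth d = V / A = 0.5258 in.
C = d / P = 0.5258 / 0.659 = 0.80.

C ≈ 0.80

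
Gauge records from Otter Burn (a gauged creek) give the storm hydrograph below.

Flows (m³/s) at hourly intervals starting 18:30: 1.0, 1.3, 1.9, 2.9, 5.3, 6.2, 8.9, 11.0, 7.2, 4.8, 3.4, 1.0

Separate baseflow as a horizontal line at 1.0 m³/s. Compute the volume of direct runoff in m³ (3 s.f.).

V ≈ 1.54 × 10^5 m³

Direct-runoff ordinates (Q − Q_b): 0.0, 0.3, 0.9, 1.9, 4.3, 5.2, 7.9, 10.0, 6.2, 3.8, 2.4, 0.0 m³/s.
ΣQ_DR = 42.90 m³/s.
With Δt = 1 h = 3600 s, V = ΣQ_DR · Δt = 42.90 × 3600 = 1.54 × 10^5 m³.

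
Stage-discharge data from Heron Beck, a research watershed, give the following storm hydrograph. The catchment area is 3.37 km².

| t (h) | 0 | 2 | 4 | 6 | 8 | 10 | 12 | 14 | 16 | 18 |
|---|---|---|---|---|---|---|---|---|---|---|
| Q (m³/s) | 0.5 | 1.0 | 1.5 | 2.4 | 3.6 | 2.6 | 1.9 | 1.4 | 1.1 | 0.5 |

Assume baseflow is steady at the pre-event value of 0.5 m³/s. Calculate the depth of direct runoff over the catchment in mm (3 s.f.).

Direct runoff: 0.0, 0.5, 1.0, 1.9, 3.1, 2.1, 1.4, 0.9, 0.6, 0.0 m³/s; ΣQ_DR = 11.50 m³/s.
V = ΣQ_DR · Δt = 11.50 × 7200 s = 82800 m³.
Over A = 3.37 km², depth = V / A = 24.6 mm.

d ≈ 24.6 mm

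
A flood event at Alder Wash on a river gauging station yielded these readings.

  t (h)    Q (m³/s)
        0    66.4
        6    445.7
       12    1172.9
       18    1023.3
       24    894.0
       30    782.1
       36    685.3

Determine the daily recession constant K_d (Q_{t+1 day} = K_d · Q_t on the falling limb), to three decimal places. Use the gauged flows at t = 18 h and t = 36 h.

Between t = 18 h and t = 36 h the flow falls from 1023.3 to 685.3 m³/s over 3×6 h = 18 h.
Per-interval ratio K = (685.3/1023.3)^(1/3) = 0.8749; K_d = K^(24/6) = 0.586.

K_d ≈ 0.586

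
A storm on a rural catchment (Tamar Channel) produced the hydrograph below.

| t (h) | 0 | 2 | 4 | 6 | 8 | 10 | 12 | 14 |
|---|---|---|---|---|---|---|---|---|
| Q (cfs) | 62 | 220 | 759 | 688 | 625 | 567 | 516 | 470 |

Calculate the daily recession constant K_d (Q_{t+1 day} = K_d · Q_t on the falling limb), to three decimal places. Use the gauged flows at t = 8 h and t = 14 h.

Between t = 8 h and t = 14 h the flow falls from 625 to 470 cfs over 3×2 h = 6 h.
Per-interval ratio K = (470/625)^(1/3) = 0.9094; K_d = K^(24/2) = 0.320.

K_d ≈ 0.320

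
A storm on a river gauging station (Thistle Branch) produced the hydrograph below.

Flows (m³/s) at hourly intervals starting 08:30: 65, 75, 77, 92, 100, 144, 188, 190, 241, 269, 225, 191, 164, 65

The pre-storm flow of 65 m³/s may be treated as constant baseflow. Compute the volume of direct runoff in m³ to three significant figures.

V ≈ 4.23 × 10^6 m³

Direct-runoff ordinates (Q − Q_b): 0.0, 10.0, 12.0, 27.0, 35.0, 79.0, 123.0, 125.0, 176.0, 204.0, 160.0, 126.0, 99.0, 0.0 m³/s.
ΣQ_DR = 1176 m³/s.
With Δt = 1 h = 3600 s, V = ΣQ_DR · Δt = 1176 × 3600 = 4.23 × 10^6 m³.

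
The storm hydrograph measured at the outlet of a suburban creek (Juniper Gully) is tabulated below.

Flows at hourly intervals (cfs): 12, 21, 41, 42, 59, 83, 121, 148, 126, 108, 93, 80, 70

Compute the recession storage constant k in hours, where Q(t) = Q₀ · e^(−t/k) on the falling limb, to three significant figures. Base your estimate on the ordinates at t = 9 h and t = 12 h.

On the falling limb, Q drops from 108 to 70 cfs between t = 9 h and t = 12 h (Δt = 3 h).
k = −Δt / ln(Q₂/Q₁) = −3 / ln(70/108) = 6.92 h.

k ≈ 6.92 h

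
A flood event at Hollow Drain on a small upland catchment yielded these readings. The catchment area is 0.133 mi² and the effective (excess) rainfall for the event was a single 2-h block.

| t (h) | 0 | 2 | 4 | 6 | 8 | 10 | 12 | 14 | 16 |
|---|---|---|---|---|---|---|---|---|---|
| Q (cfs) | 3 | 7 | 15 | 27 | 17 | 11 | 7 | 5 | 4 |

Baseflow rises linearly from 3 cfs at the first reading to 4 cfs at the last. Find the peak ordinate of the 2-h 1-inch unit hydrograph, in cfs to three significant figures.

Direct runoff: 0.00, 3.88, 11.75, 23.62, 13.50, 7.38, 3.25, 1.12, 0.00 cfs; ΣQ_DR = 64.50 cfs, peak = 23.62 cfs.
Runoff depth d = ΣQ_DR·Δt / A = 64.50 × 7200 / (0.133 mi²) = 1.503 in.
The 1-inch UH is the DRH scaled by (1 in)/d, so U_p = 23.62 × 1/1.503 = 15.7 cfs.

U_p ≈ 15.7 cfs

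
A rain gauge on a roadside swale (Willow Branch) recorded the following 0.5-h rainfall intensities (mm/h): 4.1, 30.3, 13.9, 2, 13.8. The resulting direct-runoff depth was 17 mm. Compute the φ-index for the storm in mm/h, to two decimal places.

φ ≈ 8.00 mm/h

Only the 3 blocks with intensity above φ contribute runoff: 30.3, 13.9, 13.8 mm/h.
Σ(I−φ)·Δt = d  ⇒  (30.3+13.9+13.8 − 3φ)·0.5 = 17
φ = (58.00 − 17/0.5) / 3 = 8.00 mm/h.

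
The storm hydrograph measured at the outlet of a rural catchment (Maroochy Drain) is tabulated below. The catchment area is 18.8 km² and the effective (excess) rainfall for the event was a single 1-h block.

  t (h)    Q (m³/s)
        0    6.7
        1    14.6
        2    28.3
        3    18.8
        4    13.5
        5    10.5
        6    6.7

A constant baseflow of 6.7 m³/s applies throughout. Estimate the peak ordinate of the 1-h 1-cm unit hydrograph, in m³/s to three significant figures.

U_p ≈ 21.6 m³/s

Direct runoff: 0.0, 7.9, 21.6, 12.1, 6.8, 3.8, 0.0 m³/s; ΣQ_DR = 52.20 m³/s, peak = 21.6 m³/s.
Runoff depth d = ΣQ_DR·Δt / A = 52.20 × 3600 / (18.8 km²) = 9.996 mm.
The 1-cm UH is the DRH scaled by (10 mm)/d, so U_p = 21.6 × 10/9.996 = 21.6 m³/s.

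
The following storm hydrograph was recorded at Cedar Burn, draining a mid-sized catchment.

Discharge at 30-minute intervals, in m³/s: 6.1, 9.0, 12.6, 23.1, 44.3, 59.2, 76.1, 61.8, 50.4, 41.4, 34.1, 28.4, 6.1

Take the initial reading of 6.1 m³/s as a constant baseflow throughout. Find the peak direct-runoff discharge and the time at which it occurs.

Q_p = 70.0 m³/s at t = 3 h

Subtracting baseflow gives direct-runoff ordinates: 0.0, 2.9, 6.5, 17.0, 38.2, 53.1, 70.0, 55.7, 44.3, 35.3, 28.0, 22.3, 0.0 m³/s.
The maximum is 70.0 m³/s, occurring at the reading for t = 3 h.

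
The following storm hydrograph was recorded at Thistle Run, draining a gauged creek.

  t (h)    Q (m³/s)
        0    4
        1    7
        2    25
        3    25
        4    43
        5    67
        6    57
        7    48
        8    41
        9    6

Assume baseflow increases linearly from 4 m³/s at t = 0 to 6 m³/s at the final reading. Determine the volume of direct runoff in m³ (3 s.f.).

Direct-runoff ordinates (Q − Q_b): 0.00, 2.78, 20.56, 20.33, 38.11, 61.89, 51.67, 42.44, 35.22, 0.00 m³/s.
ΣQ_DR = 273.0 m³/s.
With Δt = 1 h = 3600 s, V = ΣQ_DR · Δt = 273.0 × 3600 = 9.83 × 10^5 m³.

V ≈ 9.83 × 10^5 m³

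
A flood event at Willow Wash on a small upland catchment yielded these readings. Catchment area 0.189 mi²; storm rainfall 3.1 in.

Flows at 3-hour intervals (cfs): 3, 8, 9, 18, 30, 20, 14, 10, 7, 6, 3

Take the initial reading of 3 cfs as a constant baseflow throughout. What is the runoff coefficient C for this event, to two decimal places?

ΣQ_DR = 95.00 cfs; V = ΣQ_DR·Δt = 1.026 × 10^6 ft³.
Runoff depth d = V / A = 2.337 in.
C = d / P = 2.337 / 3.1 = 0.75.

C ≈ 0.75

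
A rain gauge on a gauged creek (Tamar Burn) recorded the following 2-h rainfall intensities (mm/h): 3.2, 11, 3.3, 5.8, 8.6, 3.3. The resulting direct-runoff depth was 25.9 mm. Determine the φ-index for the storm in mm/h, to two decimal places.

Only the 3 blocks with intensity above φ contribute runoff: 11, 5.8, 8.6 mm/h.
Σ(I−φ)·Δt = d  ⇒  (11+5.8+8.6 − 3φ)·2 = 25.9
φ = (25.40 − 25.9/2) / 3 = 4.15 mm/h.

φ ≈ 4.15 mm/h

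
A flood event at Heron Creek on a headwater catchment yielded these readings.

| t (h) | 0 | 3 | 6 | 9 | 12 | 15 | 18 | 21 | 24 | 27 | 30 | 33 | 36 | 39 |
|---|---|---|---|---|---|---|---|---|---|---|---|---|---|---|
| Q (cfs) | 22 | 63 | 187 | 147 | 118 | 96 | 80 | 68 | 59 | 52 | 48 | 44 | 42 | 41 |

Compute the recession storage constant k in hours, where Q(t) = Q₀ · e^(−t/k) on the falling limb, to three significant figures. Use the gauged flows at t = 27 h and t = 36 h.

On the falling limb, Q drops from 52 to 42 cfs between t = 27 h and t = 36 h (Δt = 9 h).
k = −Δt / ln(Q₂/Q₁) = −9 / ln(42/52) = 42.1 h.

k ≈ 42.1 h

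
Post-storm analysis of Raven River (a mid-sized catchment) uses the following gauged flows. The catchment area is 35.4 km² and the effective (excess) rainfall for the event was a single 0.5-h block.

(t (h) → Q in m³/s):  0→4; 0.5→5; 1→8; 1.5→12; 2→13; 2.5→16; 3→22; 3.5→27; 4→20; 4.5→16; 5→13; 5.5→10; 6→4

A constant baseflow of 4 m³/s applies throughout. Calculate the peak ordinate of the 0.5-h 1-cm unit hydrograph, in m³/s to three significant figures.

U_p ≈ 38.3 m³/s

Direct runoff: 0.0, 1.0, 4.0, 8.0, 9.0, 12.0, 18.0, 23.0, 16.0, 12.0, 9.0, 6.0, 0.0 m³/s; ΣQ_DR = 118.0 m³/s, peak = 23.0 m³/s.
Runoff depth d = ΣQ_DR·Δt / A = 118.0 × 1800 / (35.4 km²) = 6.000 mm.
The 1-cm UH is the DRH scaled by (10 mm)/d, so U_p = 23.0 × 10/6.000 = 38.3 m³/s.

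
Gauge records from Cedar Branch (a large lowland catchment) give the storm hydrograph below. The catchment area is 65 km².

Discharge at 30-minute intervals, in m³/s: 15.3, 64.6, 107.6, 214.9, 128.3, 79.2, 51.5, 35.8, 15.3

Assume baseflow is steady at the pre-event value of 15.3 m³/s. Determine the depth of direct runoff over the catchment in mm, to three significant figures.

Direct runoff: 0.0, 49.3, 92.3, 199.6, 113.0, 63.9, 36.2, 20.5, 0.0 m³/s; ΣQ_DR = 574.8 m³/s.
V = ΣQ_DR · Δt = 574.8 × 1800 s = 1.035 × 10^6 m³.
Over A = 65 km², depth = V / A = 15.9 mm.

d ≈ 15.9 mm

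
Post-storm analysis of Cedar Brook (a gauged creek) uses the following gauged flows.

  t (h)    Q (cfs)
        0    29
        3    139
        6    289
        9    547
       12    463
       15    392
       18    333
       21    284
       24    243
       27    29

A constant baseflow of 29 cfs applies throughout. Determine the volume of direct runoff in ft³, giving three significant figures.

Direct-runoff ordinates (Q − Q_b): 0.0, 110.0, 260.0, 518.0, 434.0, 363.0, 304.0, 255.0, 214.0, 0.0 cfs.
ΣQ_DR = 2458 cfs.
With Δt = 3 h = 10800 s, V = ΣQ_DR · Δt = 2458 × 10800 = 2.65 × 10^7 ft³.

V ≈ 2.65 × 10^7 ft³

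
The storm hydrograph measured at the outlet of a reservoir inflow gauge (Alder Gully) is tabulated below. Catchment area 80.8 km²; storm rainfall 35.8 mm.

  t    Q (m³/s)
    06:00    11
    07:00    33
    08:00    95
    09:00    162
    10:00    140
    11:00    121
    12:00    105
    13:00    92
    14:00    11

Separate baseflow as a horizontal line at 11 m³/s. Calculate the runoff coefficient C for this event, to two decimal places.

C ≈ 0.84

ΣQ_DR = 671.0 m³/s; V = ΣQ_DR·Δt = 2.416 × 10^6 m³.
Runoff depth d = V / A = 29.90 mm.
C = d / P = 29.90 / 35.8 = 0.84.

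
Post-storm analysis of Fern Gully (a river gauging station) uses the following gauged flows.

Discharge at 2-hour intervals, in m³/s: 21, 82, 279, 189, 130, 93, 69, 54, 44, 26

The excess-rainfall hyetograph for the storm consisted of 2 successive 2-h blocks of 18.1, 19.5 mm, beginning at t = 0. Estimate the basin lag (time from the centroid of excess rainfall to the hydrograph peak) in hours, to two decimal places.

Centroid of excess rainfall: t_c = Σ P_i·t̄_i / ΣP_i = 2.0372 h (block centres at 1, 3 h).
Hydrograph peak occurs at t = 4 h, so basin lag t_L = 4 − 2.0372 = 1.96 h.

t_L ≈ 1.96 h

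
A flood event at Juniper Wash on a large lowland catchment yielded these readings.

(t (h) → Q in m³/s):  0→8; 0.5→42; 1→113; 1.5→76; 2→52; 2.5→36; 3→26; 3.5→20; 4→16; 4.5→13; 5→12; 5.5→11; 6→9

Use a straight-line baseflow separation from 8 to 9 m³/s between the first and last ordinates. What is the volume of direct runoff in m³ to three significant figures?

V ≈ 5.82 × 10^5 m³

Direct-runoff ordinates (Q − Q_b): 0.00, 33.92, 104.83, 67.75, 43.67, 27.58, 17.50, 11.42, 7.33, 4.25, 3.17, 2.08, 0.00 m³/s.
ΣQ_DR = 323.5 m³/s.
With Δt = 0.5 h = 1800 s, V = ΣQ_DR · Δt = 323.5 × 1800 = 5.82 × 10^5 m³.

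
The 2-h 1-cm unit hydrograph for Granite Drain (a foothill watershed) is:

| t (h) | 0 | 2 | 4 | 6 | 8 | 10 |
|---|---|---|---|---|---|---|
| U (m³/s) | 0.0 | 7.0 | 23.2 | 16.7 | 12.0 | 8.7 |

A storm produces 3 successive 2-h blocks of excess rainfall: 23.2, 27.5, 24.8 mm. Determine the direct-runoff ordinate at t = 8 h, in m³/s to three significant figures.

By discrete convolution, Q_j = Σ (P_i / 10 mm) · U_{j−i}.
At t = 8 h (j=4): Q = (23.2/10)·12.0 + (27.5/10)·16.7 + (24.8/10)·23.2 = 131 m³/s.

Q ≈ 131 m³/s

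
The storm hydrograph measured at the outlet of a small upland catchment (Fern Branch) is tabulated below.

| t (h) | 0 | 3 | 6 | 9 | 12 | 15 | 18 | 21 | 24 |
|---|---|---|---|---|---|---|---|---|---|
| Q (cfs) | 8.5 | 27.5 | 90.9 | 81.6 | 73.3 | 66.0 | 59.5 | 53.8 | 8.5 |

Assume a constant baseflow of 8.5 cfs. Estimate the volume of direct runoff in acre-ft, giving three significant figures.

Direct-runoff ordinates (Q − Q_b): 0.0, 19.0, 82.4, 73.1, 64.8, 57.5, 51.0, 45.3, 0.0 cfs.
ΣQ_DR = 393.1 cfs.
With Δt = 3 h = 10800 s, V = ΣQ_DR · Δt = 393.1 × 10800 = 4.25 × 10^6 ft³ = 97.5 acre-ft.

V ≈ 97.5 acre-ft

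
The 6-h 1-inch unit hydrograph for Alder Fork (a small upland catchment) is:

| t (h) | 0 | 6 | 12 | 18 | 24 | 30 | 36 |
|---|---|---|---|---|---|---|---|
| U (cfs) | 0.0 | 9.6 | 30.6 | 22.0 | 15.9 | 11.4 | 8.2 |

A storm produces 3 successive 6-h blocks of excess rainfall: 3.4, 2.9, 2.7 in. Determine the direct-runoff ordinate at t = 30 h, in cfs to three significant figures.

By discrete convolution, Q_j = Σ (P_i / 1 in) · U_{j−i}.
At t = 30 h (j=5): Q = (3.4/1)·11.4 + (2.9/1)·15.9 + (2.7/1)·22.0 = 144 cfs.

Q ≈ 144 cfs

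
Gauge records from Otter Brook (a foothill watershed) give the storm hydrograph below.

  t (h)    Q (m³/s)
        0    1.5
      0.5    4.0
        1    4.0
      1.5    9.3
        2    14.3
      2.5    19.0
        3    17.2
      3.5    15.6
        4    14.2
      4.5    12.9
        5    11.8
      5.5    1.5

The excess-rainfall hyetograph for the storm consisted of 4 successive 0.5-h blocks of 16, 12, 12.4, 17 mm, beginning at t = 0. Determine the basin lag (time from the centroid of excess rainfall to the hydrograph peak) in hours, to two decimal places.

Centroid of excess rainfall: t_c = Σ P_i·t̄_i / ΣP_i = 1.0148 h (block centres at 0.25, 0.75, 1.25, 1.75 h).
Hydrograph peak occurs at t = 2.5 h, so basin lag t_L = 2.5 − 1.0148 = 1.49 h.

t_L ≈ 1.49 h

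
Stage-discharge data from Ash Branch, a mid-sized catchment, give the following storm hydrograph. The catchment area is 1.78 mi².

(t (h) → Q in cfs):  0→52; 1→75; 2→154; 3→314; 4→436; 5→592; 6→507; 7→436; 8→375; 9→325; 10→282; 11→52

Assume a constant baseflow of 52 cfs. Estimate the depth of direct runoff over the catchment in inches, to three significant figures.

Direct runoff: 0.0, 23.0, 102.0, 262.0, 384.0, 540.0, 455.0, 384.0, 323.0, 273.0, 230.0, 0.0 cfs; ΣQ_DR = 2976 cfs.
V = ΣQ_DR · Δt = 2976 × 3600 s = 1.071 × 10^7 ft³.
Over A = 1.78 mi², depth = V / A = 2.59 in.

d ≈ 2.59 in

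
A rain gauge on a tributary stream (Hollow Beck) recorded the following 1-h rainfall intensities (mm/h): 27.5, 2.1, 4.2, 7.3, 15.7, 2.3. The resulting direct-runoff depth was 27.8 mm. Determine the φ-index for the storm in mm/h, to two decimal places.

φ ≈ 7.70 mm/h

Only the 2 blocks with intensity above φ contribute runoff: 27.5, 15.7 mm/h.
Σ(I−φ)·Δt = d  ⇒  (27.5+15.7 − 2φ)·1 = 27.8
φ = (43.20 − 27.8/1) / 2 = 7.70 mm/h.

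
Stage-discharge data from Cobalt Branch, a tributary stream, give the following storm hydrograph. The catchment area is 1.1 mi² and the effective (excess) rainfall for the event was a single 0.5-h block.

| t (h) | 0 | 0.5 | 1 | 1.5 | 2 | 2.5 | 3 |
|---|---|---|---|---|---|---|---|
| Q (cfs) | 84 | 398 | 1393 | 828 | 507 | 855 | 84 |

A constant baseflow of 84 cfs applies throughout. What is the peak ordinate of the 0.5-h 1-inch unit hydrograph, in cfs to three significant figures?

Direct runoff: 0.0, 314.0, 1309.0, 744.0, 423.0, 771.0, 0.0 cfs; ΣQ_DR = 3561 cfs, peak = 1309.0 cfs.
Runoff depth d = ΣQ_DR·Δt / A = 3561 × 1800 / (1.1 mi²) = 2.508 in.
The 1-inch UH is the DRH scaled by (1 in)/d, so U_p = 1309.0 × 1/2.508 = 522 cfs.

U_p ≈ 522 cfs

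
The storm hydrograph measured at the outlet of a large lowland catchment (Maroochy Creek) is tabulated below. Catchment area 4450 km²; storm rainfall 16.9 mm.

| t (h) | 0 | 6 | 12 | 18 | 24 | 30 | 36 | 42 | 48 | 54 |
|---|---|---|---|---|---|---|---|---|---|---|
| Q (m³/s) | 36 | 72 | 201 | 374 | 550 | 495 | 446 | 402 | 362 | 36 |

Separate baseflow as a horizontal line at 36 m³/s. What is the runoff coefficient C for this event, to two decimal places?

C ≈ 0.75

ΣQ_DR = 2614 m³/s; V = ΣQ_DR·Δt = 5.646 × 10^7 m³.
Runoff depth d = V / A = 12.69 mm.
C = d / P = 12.69 / 16.9 = 0.75.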